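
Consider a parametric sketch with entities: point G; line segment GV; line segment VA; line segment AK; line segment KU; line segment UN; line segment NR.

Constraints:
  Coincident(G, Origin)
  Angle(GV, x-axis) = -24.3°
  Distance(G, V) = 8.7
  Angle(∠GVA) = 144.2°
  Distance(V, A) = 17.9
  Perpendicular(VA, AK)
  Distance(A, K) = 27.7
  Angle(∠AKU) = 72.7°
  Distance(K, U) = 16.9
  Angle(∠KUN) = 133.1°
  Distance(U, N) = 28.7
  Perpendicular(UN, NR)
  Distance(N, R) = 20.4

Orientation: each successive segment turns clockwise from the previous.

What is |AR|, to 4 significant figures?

15.82

G is at the origin; GV runs at -24.3° with length 8.7, so V = (7.929, -3.580). ∠GVA = 144.2° gives VA at -60.10° from the x-axis; with |VA| = 17.9, A = (16.85, -19.10). VA ⟂ AK, so AK runs at -150.1°; with |AK| = 27.7, K = (-7.161, -32.91). ∠AKU = 72.7° gives KU at 102.6° from the x-axis; with |KU| = 16.9, U = (-10.85, -16.41). ∠KUN = 133.1° gives UN at 55.70° from the x-axis; with |UN| = 28.7, N = (5.326, 7.296). UN is perpendicular to NR, so NR runs at -34.30°; with |NR| = 20.4, R = (22.18, -4.200). Then |AR| = |R − A| = 15.82.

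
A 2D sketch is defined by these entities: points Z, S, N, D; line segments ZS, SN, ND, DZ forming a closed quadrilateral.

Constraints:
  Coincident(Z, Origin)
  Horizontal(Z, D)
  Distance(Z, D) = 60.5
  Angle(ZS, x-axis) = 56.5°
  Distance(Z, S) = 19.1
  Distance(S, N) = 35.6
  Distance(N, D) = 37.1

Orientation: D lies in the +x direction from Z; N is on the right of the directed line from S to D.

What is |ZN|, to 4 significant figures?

31.13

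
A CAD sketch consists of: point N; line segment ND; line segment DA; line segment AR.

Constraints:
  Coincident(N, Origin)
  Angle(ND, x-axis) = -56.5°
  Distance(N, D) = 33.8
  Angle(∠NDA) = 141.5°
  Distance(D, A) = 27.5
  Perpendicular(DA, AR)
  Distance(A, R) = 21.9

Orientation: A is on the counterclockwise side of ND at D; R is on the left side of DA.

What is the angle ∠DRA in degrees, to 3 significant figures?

51.5°

N is at the origin; ND runs at -56.5° with length 33.8, so D = 33.8·(cos -56.5°, sin -56.5°) = (18.7, -28.2). ∠NDA = 141.5°, so DA runs at -56.5° + (180° − 141.5°) = -18.0° from the x-axis; with |DA| = 27.5, A = D + 27.5·(cos -18.0°, sin -18.0°) = (44.8, -36.7). DA ⟂ AR; with |AR| = 21.9 on the left of DA, R = A + 21.9·(0.309, 0.951) = (51.6, -15.9). Then cos ∠DRA = RD·RA / (|RD||RA|), giving 51.5°.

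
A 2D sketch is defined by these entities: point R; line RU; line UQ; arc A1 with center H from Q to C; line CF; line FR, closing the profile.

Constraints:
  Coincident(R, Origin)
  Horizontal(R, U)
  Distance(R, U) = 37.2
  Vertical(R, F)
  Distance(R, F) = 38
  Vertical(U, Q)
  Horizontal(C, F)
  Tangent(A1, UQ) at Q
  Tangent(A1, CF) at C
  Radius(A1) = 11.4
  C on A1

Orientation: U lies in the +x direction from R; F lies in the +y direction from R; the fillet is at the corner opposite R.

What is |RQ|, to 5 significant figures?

45.732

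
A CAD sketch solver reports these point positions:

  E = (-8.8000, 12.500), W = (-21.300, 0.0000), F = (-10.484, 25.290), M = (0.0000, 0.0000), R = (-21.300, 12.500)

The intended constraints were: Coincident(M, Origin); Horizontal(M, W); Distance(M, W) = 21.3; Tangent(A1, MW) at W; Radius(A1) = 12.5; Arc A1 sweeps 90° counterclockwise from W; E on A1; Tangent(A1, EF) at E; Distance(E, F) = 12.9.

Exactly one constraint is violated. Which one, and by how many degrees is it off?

Tangent(A1, EF) at E — off by 7.50°.

M = (0.00, 0.00) ✓; M.y = 0.00, W.y = 0.00 ✓; |MW| = 21.30 ✓; ∠(RW, WM) = 90.00° ✓; |RW| = 12.50 ✓; bearing(R→E) − bearing(R→W) = 90.00° ✓; |RE| = 12.50 ✓; ∠(RE, EF) = 82.50° ✗; |EF| = 12.90 ✓.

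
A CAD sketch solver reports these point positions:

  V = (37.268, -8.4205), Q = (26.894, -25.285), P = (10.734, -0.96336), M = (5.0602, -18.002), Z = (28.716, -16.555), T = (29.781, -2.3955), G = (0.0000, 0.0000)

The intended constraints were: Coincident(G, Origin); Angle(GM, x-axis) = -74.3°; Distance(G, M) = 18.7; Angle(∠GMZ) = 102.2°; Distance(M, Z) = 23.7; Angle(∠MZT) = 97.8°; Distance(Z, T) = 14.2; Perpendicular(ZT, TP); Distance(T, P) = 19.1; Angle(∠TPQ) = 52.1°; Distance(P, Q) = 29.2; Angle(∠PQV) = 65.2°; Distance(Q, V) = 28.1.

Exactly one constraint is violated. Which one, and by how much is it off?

Distance(Q, V) = 28.1 — off by 8.30.

G = (0.00, 0.00) ✓; GM at -74.30° ✓; |GM| = 18.70 ✓; ∠GMZ = 102.2° ✓; |MZ| = 23.70 ✓; ∠MZT = 97.80° ✓; |ZT| = 14.20 ✓; ∠(ZT, TP) = 90.00° ✓; |TP| = 19.10 ✓; ∠TPQ = 52.10° ✓; |PQ| = 29.20 ✓; ∠PQV = 65.20° ✓; |QV| = 19.80 ✗.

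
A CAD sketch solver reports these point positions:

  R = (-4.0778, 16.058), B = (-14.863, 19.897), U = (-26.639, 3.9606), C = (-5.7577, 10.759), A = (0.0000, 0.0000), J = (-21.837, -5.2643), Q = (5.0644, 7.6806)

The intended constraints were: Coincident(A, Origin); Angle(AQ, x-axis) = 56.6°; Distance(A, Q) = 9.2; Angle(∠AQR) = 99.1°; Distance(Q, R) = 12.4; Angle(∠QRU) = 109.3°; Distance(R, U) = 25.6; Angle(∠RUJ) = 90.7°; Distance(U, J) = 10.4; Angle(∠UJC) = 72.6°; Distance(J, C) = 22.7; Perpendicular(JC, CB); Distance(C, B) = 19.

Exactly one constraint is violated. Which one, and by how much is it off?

Distance(C, B) = 19 — off by 6.10.

A = (0.00, 0.00) ✓; AQ at 56.60° ✓; |AQ| = 9.200 ✓; ∠AQR = 99.10° ✓; |QR| = 12.40 ✓; ∠QRU = 109.3° ✓; |RU| = 25.60 ✓; ∠RUJ = 90.70° ✓; |UJ| = 10.40 ✓; ∠UJC = 72.60° ✓; |JC| = 22.70 ✓; ∠(JC, CB) = 90.00° ✓; |CB| = 12.90 ✗.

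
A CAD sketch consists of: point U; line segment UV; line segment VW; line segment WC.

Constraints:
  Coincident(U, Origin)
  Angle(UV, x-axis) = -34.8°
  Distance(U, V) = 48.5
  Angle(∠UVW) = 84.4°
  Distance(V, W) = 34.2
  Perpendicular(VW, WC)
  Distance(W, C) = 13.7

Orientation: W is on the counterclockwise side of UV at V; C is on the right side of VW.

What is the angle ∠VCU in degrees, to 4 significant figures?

42.74°

U is at the origin; UV runs at -34.8° with length 48.5, so V = 48.5·(cos -34.8°, sin -34.8°) = (39.83, -27.68). ∠UVW = 84.4°, so VW runs at -34.8° + (180° − 84.4°) = 60.80° from the x-axis; with |VW| = 34.2, W = V + 34.2·(cos 60.80°, sin 60.80°) = (56.51, 2.174). The perpendicularity gives WC at right angles to VW; with |WC| = 13.7 on the right of VW, C = W + 13.7·(0.8729, -0.4879) = (68.47, -4.509). Then cos ∠VCU = CV·CU / (|CV||CU|), giving 42.74°.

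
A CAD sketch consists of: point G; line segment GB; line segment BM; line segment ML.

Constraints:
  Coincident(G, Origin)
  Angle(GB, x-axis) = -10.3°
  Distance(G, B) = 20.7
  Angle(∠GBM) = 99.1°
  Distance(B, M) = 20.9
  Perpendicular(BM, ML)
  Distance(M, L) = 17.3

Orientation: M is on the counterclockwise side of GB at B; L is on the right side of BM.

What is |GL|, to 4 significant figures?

44.82

∠GBM = 99.1°, so BM runs at -10.3° + (180° − 99.1°) = 70.60° from the x-axis; with |BM| = 20.9, M = B + 20.9·(cos 70.60°, sin 70.60°) = (27.31, 16.01). BM is perpendicular to ML; with |ML| = 17.3 on the right of BM, L = M + 17.3·(0.9432, -0.3322) = (43.63, 10.27). Then |GL| = |L − G| = 44.82.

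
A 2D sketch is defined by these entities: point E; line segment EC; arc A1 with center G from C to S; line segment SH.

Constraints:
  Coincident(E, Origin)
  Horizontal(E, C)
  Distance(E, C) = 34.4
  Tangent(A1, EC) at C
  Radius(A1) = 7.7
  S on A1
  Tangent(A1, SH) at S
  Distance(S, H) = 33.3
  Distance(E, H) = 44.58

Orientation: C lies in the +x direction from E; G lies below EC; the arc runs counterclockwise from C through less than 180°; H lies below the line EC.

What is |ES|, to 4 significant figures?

27.56

Checks: E.y = 0.00, C.y = 0.00 ✓; |GS| = 7.700 ✓; ∠(GS, SH) = 90.00° ✓; |SH| = 33.30 ✓; |EH| = 44.58 ✓.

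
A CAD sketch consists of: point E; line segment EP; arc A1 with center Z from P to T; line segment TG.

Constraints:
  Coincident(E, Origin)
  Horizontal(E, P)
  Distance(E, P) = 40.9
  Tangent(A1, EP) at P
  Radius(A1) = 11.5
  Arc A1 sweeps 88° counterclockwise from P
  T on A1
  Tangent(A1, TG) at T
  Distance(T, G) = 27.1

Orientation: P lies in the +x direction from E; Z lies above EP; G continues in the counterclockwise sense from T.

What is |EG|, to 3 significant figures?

65.6

On A1, P sits at bearing -90° from Z; an 88° counterclockwise sweep puts T at bearing -2°, so T = Z + 11.5·(cos -2°, sin -2°) = (52.4, 11.1). The tangent condition forces ZT to be normal to TG, so TG runs along (−sin -2°, cos -2°); with |TG| = 27.1, G = (53.3, 38.2). Then |EG| = |G − E| = 65.6.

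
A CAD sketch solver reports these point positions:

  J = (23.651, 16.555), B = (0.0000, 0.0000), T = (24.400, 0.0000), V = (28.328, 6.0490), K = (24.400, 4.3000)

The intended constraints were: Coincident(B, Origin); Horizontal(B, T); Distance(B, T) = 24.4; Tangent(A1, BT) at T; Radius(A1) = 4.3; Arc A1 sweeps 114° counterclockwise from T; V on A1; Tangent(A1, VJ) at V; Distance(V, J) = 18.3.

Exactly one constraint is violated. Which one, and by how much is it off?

Distance(V, J) = 18.3 — off by 6.80.

B = (0.00, 0.00) ✓; B.y = 0.00, T.y = 0.00 ✓; |BT| = 24.40 ✓; ∠(KT, TB) = 90.00° ✓; |KT| = 4.300 ✓; bearing(K→V) − bearing(K→T) = 114.0° ✓; |KV| = 4.300 ✓; ∠(KV, VJ) = 90.00° ✓; |VJ| = 11.50 ✗.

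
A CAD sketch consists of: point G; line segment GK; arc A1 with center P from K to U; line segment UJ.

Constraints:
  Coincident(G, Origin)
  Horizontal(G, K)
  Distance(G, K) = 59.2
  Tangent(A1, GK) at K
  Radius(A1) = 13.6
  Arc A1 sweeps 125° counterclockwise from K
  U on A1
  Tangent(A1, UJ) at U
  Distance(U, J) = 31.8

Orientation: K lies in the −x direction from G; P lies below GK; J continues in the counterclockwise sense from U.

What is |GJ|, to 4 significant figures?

70.47

G is at the origin; G and K share the same y with |GK| = 59.2 and K on the −x side, so K = (-59.20, 0.000). The tangent condition forces PK to be normal to GK, so P = K + (0, -13.6) = (-59.20, -13.60). On A1, K sits at bearing 90° from P; a 125° counterclockwise sweep puts U at bearing 215°, so U = P + 13.6·(cos 215°, sin 215°) = (-70.34, -21.40). Since A1 is tangent to UJ there, PU ⟂ UJ, so UJ runs along (−sin 215°, cos 215°); with |UJ| = 31.8, J = (-52.10, -47.45). Then |GJ| = |J − G| = 70.47.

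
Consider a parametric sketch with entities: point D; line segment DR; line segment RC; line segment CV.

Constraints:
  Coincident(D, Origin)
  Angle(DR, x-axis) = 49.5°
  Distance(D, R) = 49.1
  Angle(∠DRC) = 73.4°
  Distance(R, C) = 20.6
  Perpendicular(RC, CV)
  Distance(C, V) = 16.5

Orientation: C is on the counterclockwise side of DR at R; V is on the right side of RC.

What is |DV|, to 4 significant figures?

63.89

D is at the origin; DR runs at 49.5° with length 49.1, so R = 49.1·(cos 49.5°, sin 49.5°) = (31.89, 37.34). ∠DRC = 73.4°, so RC runs at 49.5° + (180° − 73.4°) = 156.1° from the x-axis; with |RC| = 20.6, C = R + 20.6·(cos 156.1°, sin 156.1°) = (13.05, 45.68). RC ⟂ CV; with |CV| = 16.5 on the right of RC, V = C + 16.5·(0.4051, 0.9143) = (19.74, 60.77). Then |DV| = |V − D| = 63.89.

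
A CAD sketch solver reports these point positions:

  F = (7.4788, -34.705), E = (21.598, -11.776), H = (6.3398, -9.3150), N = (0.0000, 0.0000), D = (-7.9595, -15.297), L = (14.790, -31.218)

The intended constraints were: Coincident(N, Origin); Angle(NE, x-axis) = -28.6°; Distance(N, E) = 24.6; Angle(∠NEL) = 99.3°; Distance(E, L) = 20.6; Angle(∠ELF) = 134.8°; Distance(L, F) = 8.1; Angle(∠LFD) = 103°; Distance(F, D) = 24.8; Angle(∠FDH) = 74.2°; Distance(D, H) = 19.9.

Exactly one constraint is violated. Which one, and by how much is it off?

Distance(D, H) = 19.9 — off by 4.40.

N = (0.00, 0.00) ✓; NE at -28.60° ✓; |NE| = 24.60 ✓; ∠NEL = 99.30° ✓; |EL| = 20.60 ✓; ∠ELF = 134.8° ✓; |LF| = 8.100 ✓; ∠LFD = 103.0° ✓; |FD| = 24.80 ✓; ∠FDH = 74.20° ✓; |DH| = 15.50 ✗.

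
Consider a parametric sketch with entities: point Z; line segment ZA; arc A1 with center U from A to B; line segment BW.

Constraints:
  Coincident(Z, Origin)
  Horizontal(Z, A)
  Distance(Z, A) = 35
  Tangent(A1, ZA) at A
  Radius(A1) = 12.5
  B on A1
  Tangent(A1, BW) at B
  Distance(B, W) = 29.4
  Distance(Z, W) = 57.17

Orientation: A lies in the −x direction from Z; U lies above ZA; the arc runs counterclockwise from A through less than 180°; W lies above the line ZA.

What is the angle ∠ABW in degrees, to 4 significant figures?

122.6°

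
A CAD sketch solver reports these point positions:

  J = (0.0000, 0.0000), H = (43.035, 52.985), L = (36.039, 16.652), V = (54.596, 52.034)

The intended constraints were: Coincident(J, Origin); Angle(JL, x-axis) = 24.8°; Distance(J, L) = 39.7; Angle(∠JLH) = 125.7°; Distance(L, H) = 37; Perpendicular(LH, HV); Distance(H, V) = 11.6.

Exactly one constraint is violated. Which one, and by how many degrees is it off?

Perpendicular(LH, HV) — off by 6.20°.

J = (0.00, 0.00) ✓; JL at 24.80° ✓; |JL| = 39.70 ✓; ∠JLH = 125.7° ✓; |LH| = 37.00 ✓; ∠(LH, HV) = 83.80° ✗; |HV| = 11.60 ✓.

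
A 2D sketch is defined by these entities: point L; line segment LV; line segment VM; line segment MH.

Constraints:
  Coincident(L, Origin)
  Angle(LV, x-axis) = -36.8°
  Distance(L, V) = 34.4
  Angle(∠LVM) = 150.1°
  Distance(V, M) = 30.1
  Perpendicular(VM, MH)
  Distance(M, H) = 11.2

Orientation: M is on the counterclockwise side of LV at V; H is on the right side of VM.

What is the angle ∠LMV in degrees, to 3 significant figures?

16.0°

L is at the origin; LV runs at -36.8° with length 34.4, so V = 34.4·(cos -36.8°, sin -36.8°) = (27.5, -20.6). ∠LVM = 150.1°, so VM runs at -36.8° + (180° − 150.1°) = -6.90° from the x-axis; with |VM| = 30.1, M = V + 30.1·(cos -6.90°, sin -6.90°) = (57.4, -24.2). Then cos ∠LMV = ML·MV / (|ML||MV|), giving 16.0°.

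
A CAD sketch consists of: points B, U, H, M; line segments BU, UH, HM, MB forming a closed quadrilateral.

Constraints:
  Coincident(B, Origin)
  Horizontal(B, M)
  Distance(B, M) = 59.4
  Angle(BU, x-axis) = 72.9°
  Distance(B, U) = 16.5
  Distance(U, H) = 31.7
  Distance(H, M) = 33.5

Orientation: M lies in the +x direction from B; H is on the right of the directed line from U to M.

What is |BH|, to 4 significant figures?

27.64

Checks: B.y = 0.00, M.y = 0.00 ✓; |UH| = 31.70 ✓; |HM| = 33.50 ✓.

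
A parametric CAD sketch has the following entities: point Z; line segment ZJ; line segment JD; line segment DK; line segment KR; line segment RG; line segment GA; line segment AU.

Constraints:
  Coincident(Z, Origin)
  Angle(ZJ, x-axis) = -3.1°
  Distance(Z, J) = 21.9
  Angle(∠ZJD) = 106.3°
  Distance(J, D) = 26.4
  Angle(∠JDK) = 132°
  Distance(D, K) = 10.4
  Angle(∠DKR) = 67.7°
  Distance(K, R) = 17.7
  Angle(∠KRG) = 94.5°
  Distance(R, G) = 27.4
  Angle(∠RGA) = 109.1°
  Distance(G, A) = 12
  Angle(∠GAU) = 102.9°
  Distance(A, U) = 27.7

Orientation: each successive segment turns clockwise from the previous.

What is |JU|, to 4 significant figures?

37.44

Z is at the origin; ZJ runs at -3.1° with length 21.9, so J = (21.87, -1.184). ∠ZJD = 106.3° gives JD at -76.80° from the x-axis; with |JD| = 26.4, D = (27.90, -26.89). ∠JDK = 132.0° gives DK at -124.8° from the x-axis; with |DK| = 10.4, K = (21.96, -35.43). ∠DKR = 67.7° gives KR at 122.9° from the x-axis; with |KR| = 17.7, R = (12.35, -20.57). ∠KRG = 94.5° gives RG at 37.40° from the x-axis; with |RG| = 27.4, G = (34.11, -3.923). ∠RGA = 109.1° gives GA at -33.50° from the x-axis; with |GA| = 12.0, A = (44.12, -10.55). ∠GAU = 102.9° gives AU at -110.6° from the x-axis; with |AU| = 27.7, U = (34.37, -36.48). Then |JU| = |U − J| = 37.44.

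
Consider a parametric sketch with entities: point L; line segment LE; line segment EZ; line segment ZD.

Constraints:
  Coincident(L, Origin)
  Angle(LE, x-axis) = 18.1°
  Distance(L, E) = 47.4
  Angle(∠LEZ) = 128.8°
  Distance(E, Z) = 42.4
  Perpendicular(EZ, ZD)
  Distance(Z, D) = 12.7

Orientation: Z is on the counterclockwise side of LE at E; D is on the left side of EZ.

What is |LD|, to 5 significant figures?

76.067

L is at the origin; LE runs at 18.1° with length 47.4, so E = 47.4·(cos 18.1°, sin 18.1°) = (45.054, 14.726). ∠LEZ = 128.8°, so EZ runs at 18.1° + (180° − 128.8°) = 69.300° from the x-axis; with |EZ| = 42.4, Z = E + 42.4·(cos 69.300°, sin 69.300°) = (60.042, 54.389). EZ is perpendicular to ZD; with |ZD| = 12.7 on the left of EZ, D = Z + 12.7·(-0.93544, 0.35347) = (48.162, 58.878). Then |LD| = |D − L| = 76.067.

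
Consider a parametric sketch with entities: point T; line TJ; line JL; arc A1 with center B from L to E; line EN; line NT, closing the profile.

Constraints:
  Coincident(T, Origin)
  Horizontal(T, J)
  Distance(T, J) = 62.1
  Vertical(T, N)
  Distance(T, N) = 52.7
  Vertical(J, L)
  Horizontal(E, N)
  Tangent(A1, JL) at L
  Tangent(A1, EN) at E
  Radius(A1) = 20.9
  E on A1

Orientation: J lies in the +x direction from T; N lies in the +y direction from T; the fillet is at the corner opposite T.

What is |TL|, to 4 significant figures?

69.77

T is at the origin; T and J share the same y with |TJ| = 62.1 and J on the +x side, so J = (62.10, 0.000). TN is vertical with |TN| = 52.7 and N on the +y side, so N = (0.000, 52.70). The virtual corner opposite T is at (62.10, 52.70). Tangency of A1 to JL means the radius BL is perpendicular to JL and the tangent condition forces BE to be normal to EN, with radius 20.9, so the center B sits 20.9 in from both sides at B = (41.20, 31.80). That places the tangent points at L = (62.10, 31.80) on JL and E = (41.20, 52.70) on EN. Then |TL| = |L − T| = 69.77.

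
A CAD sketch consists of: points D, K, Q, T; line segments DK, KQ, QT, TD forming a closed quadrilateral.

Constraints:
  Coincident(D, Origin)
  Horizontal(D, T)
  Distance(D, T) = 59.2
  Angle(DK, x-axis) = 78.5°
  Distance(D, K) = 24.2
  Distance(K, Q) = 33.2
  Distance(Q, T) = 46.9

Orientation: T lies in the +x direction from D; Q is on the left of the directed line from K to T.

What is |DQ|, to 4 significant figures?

52.16

D is at the origin; D and T share the same y with |DT| = 59.2 and T in +x, so T = (59.2, 0). DK runs at 78.5° with |DK| = 24.2, so K = (4.825, 23.71). Q is determined by |KQ| = 33.2 and |QT| = 46.9 together: it lies at the intersection of circle(K, 33.2) and circle(T, 46.9). With |KT| = 59.32, the foot of the radical line on KT is 20.41 from K and the perpendicular offset is √(33.2² − 20.41²) = 26.18. Taking the left-of-KT solution: Q = (34.00, 39.56).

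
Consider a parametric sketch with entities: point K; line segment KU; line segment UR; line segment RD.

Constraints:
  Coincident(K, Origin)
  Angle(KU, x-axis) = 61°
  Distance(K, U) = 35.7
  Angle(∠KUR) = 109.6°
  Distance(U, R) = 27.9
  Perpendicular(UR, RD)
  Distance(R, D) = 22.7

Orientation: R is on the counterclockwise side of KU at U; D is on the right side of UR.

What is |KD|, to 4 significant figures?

69.02

∠KUR = 109.6°, so UR runs at 61.0° + (180° − 109.6°) = 131.4° from the x-axis; with |UR| = 27.9, R = U + 27.9·(cos 131.4°, sin 131.4°) = (-1.143, 52.15). UR ⟂ RD; with |RD| = 22.7 on the right of UR, D = R + 22.7·(0.7501, 0.6613) = (15.88, 67.16). Then |KD| = |D − K| = 69.02.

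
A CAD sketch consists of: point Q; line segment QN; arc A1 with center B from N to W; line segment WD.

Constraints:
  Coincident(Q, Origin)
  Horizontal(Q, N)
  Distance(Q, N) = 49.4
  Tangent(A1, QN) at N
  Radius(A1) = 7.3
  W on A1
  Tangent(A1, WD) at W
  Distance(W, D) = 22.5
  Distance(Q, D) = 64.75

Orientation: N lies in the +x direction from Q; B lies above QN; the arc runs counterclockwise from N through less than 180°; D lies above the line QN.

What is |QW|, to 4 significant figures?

57.12

Checks: |QN| = 49.40 ✓; |BW| = 7.300 ✓; ∠(BW, WD) = 90.00° ✓; |WD| = 22.50 ✓; |QD| = 64.75 ✓.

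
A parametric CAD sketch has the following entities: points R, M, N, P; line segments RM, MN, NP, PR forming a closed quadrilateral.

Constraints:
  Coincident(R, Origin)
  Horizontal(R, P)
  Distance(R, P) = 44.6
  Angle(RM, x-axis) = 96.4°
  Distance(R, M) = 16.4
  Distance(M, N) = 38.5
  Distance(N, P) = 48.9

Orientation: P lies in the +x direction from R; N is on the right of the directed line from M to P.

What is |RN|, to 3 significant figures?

22.1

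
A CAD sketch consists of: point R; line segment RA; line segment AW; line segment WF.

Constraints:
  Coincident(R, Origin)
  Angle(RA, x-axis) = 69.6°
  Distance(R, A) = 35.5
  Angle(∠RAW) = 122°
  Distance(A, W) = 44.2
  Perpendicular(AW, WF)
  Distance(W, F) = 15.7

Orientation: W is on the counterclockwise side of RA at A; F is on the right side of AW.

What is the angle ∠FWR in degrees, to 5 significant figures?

115.54°

R is at the origin; RA runs at 69.6° with length 35.5, so A = 35.5·(cos 69.6°, sin 69.6°) = (12.374, 33.274). ∠RAW = 122.0°, so AW runs at 69.6° + (180° − 122.0°) = 127.60° from the x-axis; with |AW| = 44.2, W = A + 44.2·(cos 127.60°, sin 127.60°) = (-14.594, 68.293). The perpendicularity gives WF at right angles to AW; with |WF| = 15.7 on the right of AW, F = W + 15.7·(0.79229, 0.61015) = (-2.1552, 77.872). Then cos ∠FWR = WF·WR / (|WF||WR|), giving 115.54°.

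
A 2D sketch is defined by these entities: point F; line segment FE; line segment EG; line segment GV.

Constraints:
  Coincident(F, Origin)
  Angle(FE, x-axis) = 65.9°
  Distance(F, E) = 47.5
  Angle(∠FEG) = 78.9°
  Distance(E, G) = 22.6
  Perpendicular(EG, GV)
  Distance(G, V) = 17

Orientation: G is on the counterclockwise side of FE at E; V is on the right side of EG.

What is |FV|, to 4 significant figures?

65.02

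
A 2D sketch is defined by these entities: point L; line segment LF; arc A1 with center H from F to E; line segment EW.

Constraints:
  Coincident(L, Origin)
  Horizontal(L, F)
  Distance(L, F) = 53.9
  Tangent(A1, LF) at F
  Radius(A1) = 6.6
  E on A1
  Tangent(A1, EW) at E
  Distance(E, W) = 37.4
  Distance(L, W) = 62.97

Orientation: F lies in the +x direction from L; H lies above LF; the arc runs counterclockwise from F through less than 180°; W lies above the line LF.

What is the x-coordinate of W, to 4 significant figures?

45.42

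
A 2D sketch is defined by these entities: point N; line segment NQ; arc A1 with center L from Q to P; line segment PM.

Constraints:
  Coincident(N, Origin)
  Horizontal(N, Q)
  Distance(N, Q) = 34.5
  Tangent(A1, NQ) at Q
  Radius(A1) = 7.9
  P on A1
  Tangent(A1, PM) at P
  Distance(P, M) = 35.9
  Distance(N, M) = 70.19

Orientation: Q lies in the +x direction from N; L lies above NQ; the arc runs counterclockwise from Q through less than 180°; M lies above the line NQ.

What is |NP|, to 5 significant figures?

40.847

N is at the origin; N and Q share the same y with |NQ| = 34.5 and Q on the +x side, so Q = (34.500, 0.0000). Tangency of A1 to NQ means the radius LQ is perpendicular to NQ, so L = Q + (0, 7.9) = (34.500, 7.9000). Since LP ⟂ PM (tangency), |LM| = √(7.9² + 35.9²) = 36.759 regardless of where P sits on A1. So M lies on both circle(N, 70.19) and circle(L, 36.759); the above-NQ intersection is M = (62.788, 31.374). P is the foot of the tangent from M: P = (40.733, 3.0468).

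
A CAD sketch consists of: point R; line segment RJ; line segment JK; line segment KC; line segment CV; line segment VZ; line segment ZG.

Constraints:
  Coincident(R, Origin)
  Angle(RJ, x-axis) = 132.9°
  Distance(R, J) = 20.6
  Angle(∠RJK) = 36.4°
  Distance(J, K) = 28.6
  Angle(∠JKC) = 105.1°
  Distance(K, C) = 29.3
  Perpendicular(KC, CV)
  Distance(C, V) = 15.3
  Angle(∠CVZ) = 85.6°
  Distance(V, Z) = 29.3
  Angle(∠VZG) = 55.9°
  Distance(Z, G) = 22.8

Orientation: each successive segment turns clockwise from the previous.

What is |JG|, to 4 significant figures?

39.02

R is at the origin; RJ runs at 132.9° with length 20.6, so J = (-14.02, 15.09). ∠RJK = 36.4° gives JK at -10.70° from the x-axis; with |JK| = 28.6, K = (14.08, 9.780). ∠JKC = 105.1° gives KC at -85.60° from the x-axis; with |KC| = 29.3, C = (16.33, -19.43). KC is perpendicular to CV, so CV runs at -175.6°; with |CV| = 15.3, V = (1.073, -20.61). ∠CVZ = 85.6° gives VZ at 90.00° from the x-axis; with |VZ| = 29.3, Z = (1.073, 8.693). ∠VZG = 55.9° gives ZG at -34.10° from the x-axis; with |ZG| = 22.8, G = (19.95, -4.090). Then |JG| = |G − J| = 39.02.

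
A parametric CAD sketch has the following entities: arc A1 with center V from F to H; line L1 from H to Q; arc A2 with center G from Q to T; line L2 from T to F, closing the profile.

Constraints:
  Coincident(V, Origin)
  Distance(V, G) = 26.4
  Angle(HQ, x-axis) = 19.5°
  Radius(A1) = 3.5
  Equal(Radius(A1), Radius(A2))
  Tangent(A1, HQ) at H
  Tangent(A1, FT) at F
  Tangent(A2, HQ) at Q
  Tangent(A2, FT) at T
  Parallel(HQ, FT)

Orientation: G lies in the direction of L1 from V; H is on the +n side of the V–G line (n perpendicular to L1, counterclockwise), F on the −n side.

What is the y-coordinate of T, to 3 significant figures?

5.51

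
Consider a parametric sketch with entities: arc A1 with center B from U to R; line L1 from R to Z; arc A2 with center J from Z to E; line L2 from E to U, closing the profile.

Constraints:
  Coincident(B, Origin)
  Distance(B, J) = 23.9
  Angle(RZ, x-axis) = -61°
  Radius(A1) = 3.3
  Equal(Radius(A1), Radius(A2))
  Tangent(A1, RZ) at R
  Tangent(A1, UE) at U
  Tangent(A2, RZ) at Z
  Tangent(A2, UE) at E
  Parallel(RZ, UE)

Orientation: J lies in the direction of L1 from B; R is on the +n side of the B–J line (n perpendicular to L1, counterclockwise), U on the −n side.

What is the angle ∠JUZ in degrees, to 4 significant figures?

7.576°

The slot axis is L1's direction at -61.0°, so u = (cos -61.0°, sin -61.0°) = (0.4848, -0.8746) and n = (−sin -61.0°, cos -61.0°) = (0.8746, 0.4848). B is at the origin and J lies 23.9 along u from B, so J = 23.9·u = (11.59, -20.90). Tangency of A1 to both parallel lines with radius 3.3 puts R and U at B ± 3.3·n: R = (2.886, 1.600), U = (-2.886, -1.600). Equal radii place Z and E the same way about J: Z = J + 3.3·n = (14.47, -19.30), E = J − 3.3·n = (8.701, -22.50). Then cos ∠JUZ = UJ·UZ / (|UJ||UZ|), giving 7.576°.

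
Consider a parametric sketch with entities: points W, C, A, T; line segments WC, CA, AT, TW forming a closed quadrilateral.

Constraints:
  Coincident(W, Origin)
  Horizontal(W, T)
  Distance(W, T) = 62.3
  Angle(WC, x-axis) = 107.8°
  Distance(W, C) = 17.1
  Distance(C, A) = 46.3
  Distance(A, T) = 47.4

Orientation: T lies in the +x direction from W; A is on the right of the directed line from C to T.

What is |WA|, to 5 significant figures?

30.217

W is at the origin; WT is horizontal with |WT| = 62.3 and T in +x, so T = (62.3, 0). WC runs at 107.8° with |WC| = 17.1, so C = (-5.2274, 16.281). A is determined by |CA| = 46.3 and |AT| = 47.4 together: it lies at the intersection of circle(C, 46.3) and circle(T, 47.4). With |CT| = 69.462, the foot of the radical line on CT is 33.989 from C and the perpendicular offset is √(46.3² − 33.989²) = 31.439. Taking the right-of-CT solution: A = (20.446, -22.249).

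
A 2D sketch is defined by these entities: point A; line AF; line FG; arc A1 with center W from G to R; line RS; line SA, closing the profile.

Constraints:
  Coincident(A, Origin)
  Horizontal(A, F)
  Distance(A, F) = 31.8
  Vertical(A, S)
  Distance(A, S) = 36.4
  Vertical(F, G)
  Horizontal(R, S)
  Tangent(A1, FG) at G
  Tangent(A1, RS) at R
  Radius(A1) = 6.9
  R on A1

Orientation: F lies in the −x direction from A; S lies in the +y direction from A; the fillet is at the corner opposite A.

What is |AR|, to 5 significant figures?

44.102

A is at the origin; AF is horizontal with |AF| = 31.8 and F on the −x side, so F = (-31.800, 0.0000). A and S share the same x with |AS| = 36.4 and S on the +y side, so S = (0.0000, 36.400). The virtual corner opposite A is at (-31.800, 36.400). The tangent condition forces WG to be normal to FG and the tangent condition forces WR to be normal to RS, with radius 6.9, so the center W sits 6.9 in from both sides at W = (-24.900, 29.500). That places the tangent points at G = (-31.800, 29.500) on FG and R = (-24.900, 36.400) on RS. Then |AR| = |R − A| = 44.102.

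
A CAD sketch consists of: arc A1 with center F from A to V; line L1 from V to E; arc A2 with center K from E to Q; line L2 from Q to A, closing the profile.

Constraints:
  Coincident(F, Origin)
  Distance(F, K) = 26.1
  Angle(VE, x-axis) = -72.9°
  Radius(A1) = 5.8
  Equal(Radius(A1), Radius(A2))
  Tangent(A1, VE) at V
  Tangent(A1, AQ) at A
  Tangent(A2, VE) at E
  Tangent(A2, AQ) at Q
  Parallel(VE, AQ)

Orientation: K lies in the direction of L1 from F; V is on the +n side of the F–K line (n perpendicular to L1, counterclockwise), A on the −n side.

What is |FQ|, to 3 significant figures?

26.7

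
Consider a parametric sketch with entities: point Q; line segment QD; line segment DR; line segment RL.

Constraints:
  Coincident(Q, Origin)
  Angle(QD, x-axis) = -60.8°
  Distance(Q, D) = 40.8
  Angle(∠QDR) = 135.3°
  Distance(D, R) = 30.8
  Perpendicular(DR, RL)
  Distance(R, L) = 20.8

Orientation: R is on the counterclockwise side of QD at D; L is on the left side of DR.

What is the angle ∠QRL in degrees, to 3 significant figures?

64.4°

∠QDR = 135.3°, so DR runs at -60.8° + (180° − 135.3°) = -16.1° from the x-axis; with |DR| = 30.8, R = D + 30.8·(cos -16.1°, sin -16.1°) = (49.5, -44.2). DR ⟂ RL; with |RL| = 20.8 on the left of DR, L = R + 20.8·(0.277, 0.961) = (55.3, -24.2). Then cos ∠QRL = RQ·RL / (|RQ||RL|), giving 64.4°.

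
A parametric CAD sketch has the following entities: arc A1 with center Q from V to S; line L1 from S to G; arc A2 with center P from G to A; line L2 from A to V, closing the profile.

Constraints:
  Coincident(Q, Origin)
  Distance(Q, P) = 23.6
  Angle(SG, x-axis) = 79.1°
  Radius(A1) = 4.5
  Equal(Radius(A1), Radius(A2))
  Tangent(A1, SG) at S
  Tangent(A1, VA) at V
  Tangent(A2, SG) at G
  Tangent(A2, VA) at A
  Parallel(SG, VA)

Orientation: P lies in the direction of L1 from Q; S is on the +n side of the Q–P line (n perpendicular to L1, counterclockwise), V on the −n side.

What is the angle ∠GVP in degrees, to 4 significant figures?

10.08°

Tangency of A1 to both parallel lines with radius 4.5 puts S and V at Q ± 4.5·n: S = (-4.419, 0.8509), V = (4.419, -0.8509). Equal radii place G and A the same way about P: G = P + 4.5·n = (0.04384, 24.03), A = P − 4.5·n = (8.881, 22.32). Then cos ∠GVP = VG·VP / (|VG||VP|), giving 10.08°.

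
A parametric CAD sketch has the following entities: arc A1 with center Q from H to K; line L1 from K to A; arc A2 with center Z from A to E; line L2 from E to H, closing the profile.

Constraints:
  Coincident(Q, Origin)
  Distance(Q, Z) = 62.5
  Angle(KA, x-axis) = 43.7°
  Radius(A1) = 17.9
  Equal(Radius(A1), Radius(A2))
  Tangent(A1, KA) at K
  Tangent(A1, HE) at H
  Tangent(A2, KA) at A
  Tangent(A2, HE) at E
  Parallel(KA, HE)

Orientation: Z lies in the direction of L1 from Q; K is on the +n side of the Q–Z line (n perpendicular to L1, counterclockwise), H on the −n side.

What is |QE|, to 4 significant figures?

65.01

The slot axis is L1's direction at 43.7°, so u = (cos 43.7°, sin 43.7°) = (0.7230, 0.6909) and n = (−sin 43.7°, cos 43.7°) = (-0.6909, 0.7230). Q is at the origin and Z lies 62.5 along u from Q, so Z = 62.5·u = (45.19, 43.18). Tangency of A1 to both parallel lines with radius 17.9 puts K and H at Q ± 17.9·n: K = (-12.37, 12.94), H = (12.37, -12.94). Equal radii place A and E the same way about Z: A = Z + 17.9·n = (32.82, 56.12), E = Z − 17.9·n = (57.55, 30.24). Then |QE| = |E − Q| = 65.01.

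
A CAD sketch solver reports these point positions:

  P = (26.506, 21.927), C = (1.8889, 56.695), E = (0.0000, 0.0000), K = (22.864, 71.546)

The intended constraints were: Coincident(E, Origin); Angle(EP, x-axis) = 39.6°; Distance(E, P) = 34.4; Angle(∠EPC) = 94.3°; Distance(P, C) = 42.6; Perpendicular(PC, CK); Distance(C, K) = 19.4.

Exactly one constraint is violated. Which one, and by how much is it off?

Distance(C, K) = 19.4 — off by 6.30.

E = (0.00, 0.00) ✓; EP at 39.60° ✓; |EP| = 34.40 ✓; ∠EPC = 94.30° ✓; |PC| = 42.60 ✓; ∠(PC, CK) = 90.00° ✓; |CK| = 25.70 ✗.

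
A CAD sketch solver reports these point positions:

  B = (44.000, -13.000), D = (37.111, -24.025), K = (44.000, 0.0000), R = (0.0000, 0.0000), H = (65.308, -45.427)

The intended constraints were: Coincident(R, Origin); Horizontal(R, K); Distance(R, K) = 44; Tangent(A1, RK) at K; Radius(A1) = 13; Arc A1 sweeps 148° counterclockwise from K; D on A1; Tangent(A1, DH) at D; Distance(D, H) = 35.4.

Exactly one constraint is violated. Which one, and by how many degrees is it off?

Tangent(A1, DH) at D — off by 5.20°.

R = (0.00, 0.00) ✓; R.y = 0.00, K.y = 0.00 ✓; |RK| = 44.00 ✓; ∠(BK, KR) = 90.00° ✓; |BK| = 13.00 ✓; bearing(B→D) − bearing(B→K) = 148.0° ✓; |BD| = 13.00 ✓; ∠(BD, DH) = 95.20° ✗; |DH| = 35.40 ✓.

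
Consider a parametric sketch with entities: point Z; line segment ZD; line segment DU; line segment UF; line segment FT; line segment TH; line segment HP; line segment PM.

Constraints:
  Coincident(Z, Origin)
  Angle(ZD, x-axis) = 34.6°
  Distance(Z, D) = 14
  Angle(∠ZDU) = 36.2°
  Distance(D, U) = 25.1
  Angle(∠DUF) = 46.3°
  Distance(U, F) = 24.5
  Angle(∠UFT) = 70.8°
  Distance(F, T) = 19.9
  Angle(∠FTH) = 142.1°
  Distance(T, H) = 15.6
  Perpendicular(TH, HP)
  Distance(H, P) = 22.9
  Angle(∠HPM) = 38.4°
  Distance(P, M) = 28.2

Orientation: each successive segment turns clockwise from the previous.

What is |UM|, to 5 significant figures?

25.646

TH is perpendicular to HP, so HP runs at -120.00°; with |HP| = 22.9, P = (13.880, -18.841). ∠HPM = 38.4° gives PM at 98.400° from the x-axis; with |PM| = 28.2, M = (9.7601, 9.0568). Then |UM| = |M − U| = 25.646.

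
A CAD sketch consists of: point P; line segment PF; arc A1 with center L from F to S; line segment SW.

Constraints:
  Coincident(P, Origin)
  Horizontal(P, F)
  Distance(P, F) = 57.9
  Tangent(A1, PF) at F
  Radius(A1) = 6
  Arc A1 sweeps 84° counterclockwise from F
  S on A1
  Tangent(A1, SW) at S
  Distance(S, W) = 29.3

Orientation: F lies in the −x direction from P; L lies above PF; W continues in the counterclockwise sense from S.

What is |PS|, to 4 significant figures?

52.21

P is at the origin; P and F share the same y with |PF| = 57.9 and F on the −x side, so F = (-57.90, 0.000). The tangent condition forces LF to be normal to PF, so L = F + (0, 6) = (-57.90, 6.000). On A1, F sits at bearing -90° from L; an 84° counterclockwise sweep puts S at bearing -6°, so S = L + 6.0·(cos -6°, sin -6°) = (-51.93, 5.373). Then |PS| = |S − P| = 52.21.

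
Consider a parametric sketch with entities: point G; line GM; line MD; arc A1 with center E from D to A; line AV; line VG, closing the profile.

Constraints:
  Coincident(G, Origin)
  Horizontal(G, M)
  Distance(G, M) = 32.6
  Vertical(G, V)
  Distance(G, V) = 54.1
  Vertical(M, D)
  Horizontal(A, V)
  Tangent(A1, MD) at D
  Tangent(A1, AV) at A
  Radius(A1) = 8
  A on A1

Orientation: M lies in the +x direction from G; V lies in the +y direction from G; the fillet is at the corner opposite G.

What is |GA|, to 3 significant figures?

59.4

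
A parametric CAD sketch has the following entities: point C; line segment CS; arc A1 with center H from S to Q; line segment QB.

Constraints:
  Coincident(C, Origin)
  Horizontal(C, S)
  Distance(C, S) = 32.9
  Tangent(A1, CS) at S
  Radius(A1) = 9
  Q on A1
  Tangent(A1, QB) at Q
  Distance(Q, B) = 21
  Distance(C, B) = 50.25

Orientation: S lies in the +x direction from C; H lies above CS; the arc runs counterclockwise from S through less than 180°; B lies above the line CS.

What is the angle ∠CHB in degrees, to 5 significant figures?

122.60°

C is at the origin; C and S share the same y with |CS| = 32.9 and S on the +x side, so S = (32.900, 0.0000). Since A1 is tangent to CS there, HS ⟂ CS, so H = S + (0, 9) = (32.900, 9.0000). Since HQ ⟂ QB (tangency), |HB| = √(9.0² + 21.0²) = 22.847 regardless of where Q sits on A1. So B lies on both circle(C, 50.25) and circle(H, 22.847); the above-CS intersection is B = (39.693, 30.814). Q is the foot of the tangent from B: Q = (41.852, 9.9253).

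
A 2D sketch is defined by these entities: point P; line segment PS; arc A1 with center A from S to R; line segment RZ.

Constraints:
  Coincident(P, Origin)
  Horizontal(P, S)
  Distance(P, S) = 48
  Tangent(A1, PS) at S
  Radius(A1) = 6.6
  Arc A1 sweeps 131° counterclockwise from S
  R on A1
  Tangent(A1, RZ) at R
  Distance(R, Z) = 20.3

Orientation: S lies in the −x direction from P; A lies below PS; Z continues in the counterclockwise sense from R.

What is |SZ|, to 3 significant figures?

27.5

On A1, S sits at bearing 90° from A; a 131° counterclockwise sweep puts R at bearing 221°, so R = A + 6.6·(cos 221°, sin 221°) = (-53.0, -10.9). The tangent condition forces AR to be normal to RZ, so RZ runs along (−sin 221°, cos 221°); with |RZ| = 20.3, Z = (-39.7, -26.3). Then |SZ| = |Z − S| = 27.5.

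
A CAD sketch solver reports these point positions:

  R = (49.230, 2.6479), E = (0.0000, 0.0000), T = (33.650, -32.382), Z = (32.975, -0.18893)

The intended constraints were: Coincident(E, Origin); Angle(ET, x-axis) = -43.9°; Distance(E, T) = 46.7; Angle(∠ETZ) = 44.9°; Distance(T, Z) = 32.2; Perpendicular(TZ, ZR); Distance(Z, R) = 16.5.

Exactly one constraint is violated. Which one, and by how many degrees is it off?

Perpendicular(TZ, ZR) — off by 8.70°.

E = (0.00, 0.00) ✓; ET at -43.90° ✓; |ET| = 46.70 ✓; ∠ETZ = 44.90° ✓; |TZ| = 32.20 ✓; ∠(TZ, ZR) = 81.30° ✗; |ZR| = 16.50 ✓.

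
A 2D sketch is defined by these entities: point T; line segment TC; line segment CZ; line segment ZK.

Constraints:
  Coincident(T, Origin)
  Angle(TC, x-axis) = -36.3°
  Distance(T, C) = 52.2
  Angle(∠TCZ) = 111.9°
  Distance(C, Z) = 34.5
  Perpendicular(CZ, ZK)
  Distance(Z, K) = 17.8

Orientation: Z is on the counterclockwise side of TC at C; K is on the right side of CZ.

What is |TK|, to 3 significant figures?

85.4

T is at the origin; TC runs at -36.3° with length 52.2, so C = 52.2·(cos -36.3°, sin -36.3°) = (42.1, -30.9). ∠TCZ = 111.9°, so CZ runs at -36.3° + (180° − 111.9°) = 31.8° from the x-axis; with |CZ| = 34.5, Z = C + 34.5·(cos 31.8°, sin 31.8°) = (71.4, -12.7). CZ is perpendicular to ZK; with |ZK| = 17.8 on the right of CZ, K = Z + 17.8·(0.527, -0.850) = (80.8, -27.9). Then |TK| = |K − T| = 85.4.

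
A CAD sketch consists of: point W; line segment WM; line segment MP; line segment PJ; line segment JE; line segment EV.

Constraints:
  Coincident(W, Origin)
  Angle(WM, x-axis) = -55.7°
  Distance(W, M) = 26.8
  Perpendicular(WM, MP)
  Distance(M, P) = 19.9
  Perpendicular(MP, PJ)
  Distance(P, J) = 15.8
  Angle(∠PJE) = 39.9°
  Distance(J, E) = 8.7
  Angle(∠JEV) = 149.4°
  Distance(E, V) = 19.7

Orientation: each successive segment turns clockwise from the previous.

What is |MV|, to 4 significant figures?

15.18

W is at the origin; WM runs at -55.7° with length 26.8, so M = (15.10, -22.14). WM ⟂ MP, so MP runs at -145.7°; with |MP| = 19.9, P = (-1.337, -33.35). MP is perpendicular to PJ, so PJ runs at 124.3°; with |PJ| = 15.8, J = (-10.24, -20.30). ∠PJE = 39.9° gives JE at -15.80° from the x-axis; with |JE| = 8.7, E = (-1.869, -22.67). ∠JEV = 149.4° gives EV at -46.40° from the x-axis; with |EV| = 19.7, V = (11.72, -36.94). Then |MV| = |V − M| = 15.18.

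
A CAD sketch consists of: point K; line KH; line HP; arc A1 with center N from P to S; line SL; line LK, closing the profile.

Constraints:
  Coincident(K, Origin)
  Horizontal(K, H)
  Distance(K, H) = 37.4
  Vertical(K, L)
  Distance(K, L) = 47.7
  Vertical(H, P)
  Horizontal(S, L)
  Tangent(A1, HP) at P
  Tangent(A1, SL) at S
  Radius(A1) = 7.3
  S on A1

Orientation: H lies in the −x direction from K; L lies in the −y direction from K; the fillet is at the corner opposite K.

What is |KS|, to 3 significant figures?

56.4

K is at the origin; KH is horizontal with |KH| = 37.4 and H on the −x side, so H = (-37.4, 0.00). KL is vertical with |KL| = 47.7 and L on the −y side, so L = (0.00, -47.7). The virtual corner opposite K is at (-37.4, -47.7). The tangent condition forces NP to be normal to HP and the tangent condition forces NS to be normal to SL, with radius 7.3, so the center N sits 7.3 in from both sides at N = (-30.1, -40.4). That places the tangent points at P = (-37.4, -40.4) on HP and S = (-30.1, -47.7) on SL. Then |KS| = |S − K| = 56.4.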